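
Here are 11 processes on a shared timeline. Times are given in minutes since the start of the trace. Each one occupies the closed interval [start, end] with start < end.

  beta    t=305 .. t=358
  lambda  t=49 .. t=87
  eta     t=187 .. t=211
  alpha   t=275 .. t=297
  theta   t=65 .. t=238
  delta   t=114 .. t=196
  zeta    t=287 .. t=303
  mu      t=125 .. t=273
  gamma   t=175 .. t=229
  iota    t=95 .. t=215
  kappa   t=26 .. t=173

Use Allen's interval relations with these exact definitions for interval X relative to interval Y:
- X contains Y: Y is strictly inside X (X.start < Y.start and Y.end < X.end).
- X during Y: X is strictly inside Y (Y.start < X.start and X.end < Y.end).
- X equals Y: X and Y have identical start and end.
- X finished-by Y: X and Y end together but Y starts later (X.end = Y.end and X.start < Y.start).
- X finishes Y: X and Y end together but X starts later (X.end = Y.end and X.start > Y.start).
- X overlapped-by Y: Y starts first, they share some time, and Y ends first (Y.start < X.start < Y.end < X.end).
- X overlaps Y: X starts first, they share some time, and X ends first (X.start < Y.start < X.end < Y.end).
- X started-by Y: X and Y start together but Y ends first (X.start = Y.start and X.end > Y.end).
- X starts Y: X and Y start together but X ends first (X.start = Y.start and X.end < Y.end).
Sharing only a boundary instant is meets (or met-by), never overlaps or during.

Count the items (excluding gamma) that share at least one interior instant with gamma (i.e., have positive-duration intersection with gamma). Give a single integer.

5

Target gamma = [t=175, t=229].
alpha [t=275, t=297] → after → no.
beta [t=305, t=358] → after → no.
delta [t=114, t=196] → overlaps → counts.
eta [t=187, t=211] → during → counts.
iota [t=95, t=215] → overlaps → counts.
kappa [t=26, t=173] → before → no.
lambda [t=49, t=87] → before → no.
mu [t=125, t=273] → contains → counts.
theta [t=65, t=238] → contains → counts.
zeta [t=287, t=303] → after → no.
Total: 5.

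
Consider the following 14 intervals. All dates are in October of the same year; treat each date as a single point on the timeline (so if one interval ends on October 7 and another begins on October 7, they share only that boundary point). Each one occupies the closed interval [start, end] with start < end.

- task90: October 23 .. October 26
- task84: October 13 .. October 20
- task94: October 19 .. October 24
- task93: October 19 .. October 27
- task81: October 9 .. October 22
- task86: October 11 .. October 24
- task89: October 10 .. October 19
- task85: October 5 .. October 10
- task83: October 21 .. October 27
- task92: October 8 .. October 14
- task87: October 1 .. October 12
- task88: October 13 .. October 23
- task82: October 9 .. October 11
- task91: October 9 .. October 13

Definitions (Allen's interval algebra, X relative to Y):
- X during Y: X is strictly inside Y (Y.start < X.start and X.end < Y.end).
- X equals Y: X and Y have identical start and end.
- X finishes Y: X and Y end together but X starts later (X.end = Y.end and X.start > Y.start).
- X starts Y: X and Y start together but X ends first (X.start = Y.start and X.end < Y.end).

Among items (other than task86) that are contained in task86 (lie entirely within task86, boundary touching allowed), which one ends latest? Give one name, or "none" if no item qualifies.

Target task86 = [October 11, October 24].
task81 [October 9, October 22] → overlaps → excluded.
task82 [October 9, October 11] → meets → excluded.
task83 [October 21, October 27] → overlapped-by → excluded.
task84 [October 13, October 20] → during → candidate.
task85 [October 5, October 10] → before → excluded.
task87 [October 1, October 12] → overlaps → excluded.
task88 [October 13, October 23] → during → candidate.
task89 [October 10, October 19] → overlaps → excluded.
task90 [October 23, October 26] → overlapped-by → excluded.
task91 [October 9, October 13] → overlaps → excluded.
task92 [October 8, October 14] → overlaps → excluded.
task93 [October 19, October 27] → overlapped-by → excluded.
task94 [October 19, October 24] → finishes → candidate.
Among candidates, latest end is October 24 → task94.

task94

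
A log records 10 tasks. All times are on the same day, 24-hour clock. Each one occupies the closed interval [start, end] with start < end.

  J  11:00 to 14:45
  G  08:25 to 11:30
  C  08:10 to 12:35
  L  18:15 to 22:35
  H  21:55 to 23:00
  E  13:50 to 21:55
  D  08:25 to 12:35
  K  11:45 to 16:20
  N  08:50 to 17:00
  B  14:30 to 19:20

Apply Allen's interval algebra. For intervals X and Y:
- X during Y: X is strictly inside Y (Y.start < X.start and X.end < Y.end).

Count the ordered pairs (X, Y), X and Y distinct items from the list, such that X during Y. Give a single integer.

4

Checking all 90 ordered pairs for relation 'during'; matching pairs in alphabetical order:
(B, E): B during E ✓
(G, C): G during C ✓
(J, N): J during N ✓
(K, N): K during N ✓
Count: 4.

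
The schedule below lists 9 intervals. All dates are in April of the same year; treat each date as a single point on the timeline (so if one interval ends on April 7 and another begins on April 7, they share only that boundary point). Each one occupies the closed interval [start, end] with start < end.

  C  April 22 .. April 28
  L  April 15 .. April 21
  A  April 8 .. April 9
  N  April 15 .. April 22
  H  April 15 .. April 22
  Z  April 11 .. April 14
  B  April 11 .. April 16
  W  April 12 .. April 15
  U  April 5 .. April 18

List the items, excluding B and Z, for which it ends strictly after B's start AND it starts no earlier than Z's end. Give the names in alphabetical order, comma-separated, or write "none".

C, H, L, N

Conditions: its end is strictly after B's start (X.end > April 11) AND its start is no earlier than Z's end (X.start >= April 14).
A: end April 9 > April 11? ✗; start April 8 >= April 14? ✗ → no.
C: end April 28 > April 11? ✓; start April 22 >= April 14? ✓ → yes.
H: end April 22 > April 11? ✓; start April 15 >= April 14? ✓ → yes.
L: end April 21 > April 11? ✓; start April 15 >= April 14? ✓ → yes.
N: end April 22 > April 11? ✓; start April 15 >= April 14? ✓ → yes.
U: end April 18 > April 11? ✓; start April 5 >= April 14? ✗ → no.
W: end April 15 > April 11? ✓; start April 12 >= April 14? ✗ → no.
Result: C, H, L, N.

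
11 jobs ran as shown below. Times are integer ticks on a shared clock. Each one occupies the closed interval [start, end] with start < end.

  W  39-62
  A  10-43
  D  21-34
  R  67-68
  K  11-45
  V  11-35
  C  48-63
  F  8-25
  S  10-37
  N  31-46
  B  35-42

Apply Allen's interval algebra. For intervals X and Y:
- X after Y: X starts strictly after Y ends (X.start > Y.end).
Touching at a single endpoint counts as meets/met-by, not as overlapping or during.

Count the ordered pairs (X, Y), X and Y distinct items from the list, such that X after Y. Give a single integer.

Checking all 110 ordered pairs for relation 'after'; matching pairs in alphabetical order:
(B, D): B after D ✓
(B, F): B after F ✓
(C, A): C after A ✓
(C, B): C after B ✓
(C, D): C after D ✓
(C, F): C after F ✓
(C, K): C after K ✓
(C, N): C after N ✓
(C, S): C after S ✓
(C, V): C after V ✓
(N, F): N after F ✓
(R, A): R after A ✓
(R, B): R after B ✓
(R, C): R after C ✓
(R, D): R after D ✓
(R, F): R after F ✓
(R, K): R after K ✓
(R, N): R after N ✓
(R, S): R after S ✓
(R, V): R after V ✓
(R, W): R after W ✓
(W, D): W after D ✓
(W, F): W after F ✓
(W, S): W after S ✓
... plus 1 further pairs not listed.
Count: 25.

25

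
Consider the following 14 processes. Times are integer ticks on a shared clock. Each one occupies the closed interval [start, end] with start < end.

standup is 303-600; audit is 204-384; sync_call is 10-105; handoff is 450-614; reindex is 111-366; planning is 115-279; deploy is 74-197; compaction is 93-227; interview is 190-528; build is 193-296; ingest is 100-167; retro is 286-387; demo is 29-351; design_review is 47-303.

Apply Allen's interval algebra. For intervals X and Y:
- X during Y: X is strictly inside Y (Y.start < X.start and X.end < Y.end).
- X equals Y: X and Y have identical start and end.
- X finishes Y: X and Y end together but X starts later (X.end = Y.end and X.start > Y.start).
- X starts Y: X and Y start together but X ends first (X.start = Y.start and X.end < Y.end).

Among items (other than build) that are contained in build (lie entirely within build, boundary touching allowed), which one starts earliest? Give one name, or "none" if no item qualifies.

Target build = [193, 296].
audit [204, 384] → overlapped-by → excluded.
compaction [93, 227] → overlaps → excluded.
demo [29, 351] → contains → excluded.
deploy [74, 197] → overlaps → excluded.
design_review [47, 303] → contains → excluded.
handoff [450, 614] → after → excluded.
ingest [100, 167] → before → excluded.
interview [190, 528] → contains → excluded.
planning [115, 279] → overlaps → excluded.
reindex [111, 366] → contains → excluded.
retro [286, 387] → overlapped-by → excluded.
standup [303, 600] → after → excluded.
sync_call [10, 105] → before → excluded.
No candidates → none.

none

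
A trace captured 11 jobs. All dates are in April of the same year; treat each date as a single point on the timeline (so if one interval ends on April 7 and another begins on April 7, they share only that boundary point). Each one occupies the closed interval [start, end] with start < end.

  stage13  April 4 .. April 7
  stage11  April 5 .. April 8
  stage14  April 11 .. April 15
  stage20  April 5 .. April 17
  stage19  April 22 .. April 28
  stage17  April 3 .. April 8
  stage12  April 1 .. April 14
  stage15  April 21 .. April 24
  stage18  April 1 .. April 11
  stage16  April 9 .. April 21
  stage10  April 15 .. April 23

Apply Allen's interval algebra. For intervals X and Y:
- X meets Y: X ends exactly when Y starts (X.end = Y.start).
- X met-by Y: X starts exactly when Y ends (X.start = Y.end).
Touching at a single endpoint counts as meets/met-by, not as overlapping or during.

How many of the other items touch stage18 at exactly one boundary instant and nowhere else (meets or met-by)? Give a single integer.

Target stage18 = [April 1, April 11].
stage10 [April 15, April 23] → after → no.
stage11 [April 5, April 8] → during → no.
stage12 [April 1, April 14] → started-by → no.
stage13 [April 4, April 7] → during → no.
stage14 [April 11, April 15] → met-by → counts.
stage15 [April 21, April 24] → after → no.
stage16 [April 9, April 21] → overlapped-by → no.
stage17 [April 3, April 8] → during → no.
stage19 [April 22, April 28] → after → no.
stage20 [April 5, April 17] → overlapped-by → no.
Total: 1.

1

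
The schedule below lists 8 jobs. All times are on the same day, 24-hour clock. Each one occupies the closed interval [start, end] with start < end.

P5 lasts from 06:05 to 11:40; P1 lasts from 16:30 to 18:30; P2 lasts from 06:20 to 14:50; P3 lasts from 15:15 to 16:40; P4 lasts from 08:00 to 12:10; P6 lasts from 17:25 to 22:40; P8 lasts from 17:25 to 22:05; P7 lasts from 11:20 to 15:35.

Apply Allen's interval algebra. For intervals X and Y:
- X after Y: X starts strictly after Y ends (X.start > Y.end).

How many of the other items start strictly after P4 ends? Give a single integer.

Target P4 = [08:00, 12:10].
P1 [16:30, 18:30] → after → counts.
P2 [06:20, 14:50] → contains → no.
P3 [15:15, 16:40] → after → counts.
P5 [06:05, 11:40] → overlaps → no.
P6 [17:25, 22:40] → after → counts.
P7 [11:20, 15:35] → overlapped-by → no.
P8 [17:25, 22:05] → after → counts.
Total: 4.

4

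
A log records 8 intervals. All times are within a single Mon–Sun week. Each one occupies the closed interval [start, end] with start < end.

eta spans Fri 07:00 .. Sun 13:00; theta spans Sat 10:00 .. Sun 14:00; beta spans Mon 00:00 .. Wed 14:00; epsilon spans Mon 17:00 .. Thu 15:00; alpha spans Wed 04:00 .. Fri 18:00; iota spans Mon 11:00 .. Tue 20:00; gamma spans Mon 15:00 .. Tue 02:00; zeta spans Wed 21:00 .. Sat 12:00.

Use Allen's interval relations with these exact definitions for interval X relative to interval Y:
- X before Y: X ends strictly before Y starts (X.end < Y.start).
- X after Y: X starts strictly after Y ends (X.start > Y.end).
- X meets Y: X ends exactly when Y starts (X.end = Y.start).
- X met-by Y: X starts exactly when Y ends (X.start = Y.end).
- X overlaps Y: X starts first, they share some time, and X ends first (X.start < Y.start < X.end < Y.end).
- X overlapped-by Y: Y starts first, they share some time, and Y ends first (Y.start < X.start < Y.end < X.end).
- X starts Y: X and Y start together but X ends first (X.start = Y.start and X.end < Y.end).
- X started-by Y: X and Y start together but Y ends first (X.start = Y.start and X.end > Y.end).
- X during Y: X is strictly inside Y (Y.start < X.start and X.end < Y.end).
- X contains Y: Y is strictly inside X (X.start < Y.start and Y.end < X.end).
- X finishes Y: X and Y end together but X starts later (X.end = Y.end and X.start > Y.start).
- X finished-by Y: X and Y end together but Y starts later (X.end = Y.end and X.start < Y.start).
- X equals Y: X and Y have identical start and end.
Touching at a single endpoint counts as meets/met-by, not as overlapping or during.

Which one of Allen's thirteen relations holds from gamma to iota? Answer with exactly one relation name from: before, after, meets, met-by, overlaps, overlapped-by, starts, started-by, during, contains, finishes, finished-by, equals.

gamma = [Mon 15:00, Tue 02:00]; iota = [Mon 11:00, Tue 20:00].
Compare endpoints: gamma.start > iota.start, gamma.start < iota.end, gamma.end > iota.start, gamma.end < iota.end.
That pattern is 'during'.

during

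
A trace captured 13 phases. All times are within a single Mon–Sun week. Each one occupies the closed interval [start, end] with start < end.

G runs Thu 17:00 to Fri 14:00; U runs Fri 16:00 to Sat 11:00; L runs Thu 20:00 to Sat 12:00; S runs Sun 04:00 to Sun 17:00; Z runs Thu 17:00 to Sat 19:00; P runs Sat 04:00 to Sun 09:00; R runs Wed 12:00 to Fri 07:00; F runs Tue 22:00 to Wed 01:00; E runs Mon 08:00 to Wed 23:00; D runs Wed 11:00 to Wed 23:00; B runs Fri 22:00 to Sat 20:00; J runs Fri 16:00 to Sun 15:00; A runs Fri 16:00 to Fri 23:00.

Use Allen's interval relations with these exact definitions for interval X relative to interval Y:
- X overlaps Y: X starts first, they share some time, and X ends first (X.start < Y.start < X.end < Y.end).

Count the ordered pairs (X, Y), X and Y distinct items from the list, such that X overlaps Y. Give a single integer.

Checking all 156 ordered pairs for relation 'overlaps'; matching pairs in alphabetical order:
(A, B): A overlaps B ✓
(B, P): B overlaps P ✓
(D, R): D overlaps R ✓
(E, R): E overlaps R ✓
(G, L): G overlaps L ✓
(J, S): J overlaps S ✓
(L, B): L overlaps B ✓
(L, J): L overlaps J ✓
(L, P): L overlaps P ✓
(P, S): P overlaps S ✓
(R, G): R overlaps G ✓
(R, L): R overlaps L ✓
(R, Z): R overlaps Z ✓
(U, B): U overlaps B ✓
(U, P): U overlaps P ✓
(Z, B): Z overlaps B ✓
(Z, J): Z overlaps J ✓
(Z, P): Z overlaps P ✓
Count: 18.

18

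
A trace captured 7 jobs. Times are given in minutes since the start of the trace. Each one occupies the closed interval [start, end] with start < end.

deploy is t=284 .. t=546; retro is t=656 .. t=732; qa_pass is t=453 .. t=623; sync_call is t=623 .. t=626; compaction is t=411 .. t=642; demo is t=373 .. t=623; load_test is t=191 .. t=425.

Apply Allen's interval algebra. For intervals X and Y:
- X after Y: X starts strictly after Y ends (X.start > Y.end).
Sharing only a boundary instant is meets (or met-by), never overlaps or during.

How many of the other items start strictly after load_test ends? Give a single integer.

Target load_test = [t=191, t=425].
compaction [t=411, t=642] → overlapped-by → no.
demo [t=373, t=623] → overlapped-by → no.
deploy [t=284, t=546] → overlapped-by → no.
qa_pass [t=453, t=623] → after → counts.
retro [t=656, t=732] → after → counts.
sync_call [t=623, t=626] → after → counts.
Total: 3.

3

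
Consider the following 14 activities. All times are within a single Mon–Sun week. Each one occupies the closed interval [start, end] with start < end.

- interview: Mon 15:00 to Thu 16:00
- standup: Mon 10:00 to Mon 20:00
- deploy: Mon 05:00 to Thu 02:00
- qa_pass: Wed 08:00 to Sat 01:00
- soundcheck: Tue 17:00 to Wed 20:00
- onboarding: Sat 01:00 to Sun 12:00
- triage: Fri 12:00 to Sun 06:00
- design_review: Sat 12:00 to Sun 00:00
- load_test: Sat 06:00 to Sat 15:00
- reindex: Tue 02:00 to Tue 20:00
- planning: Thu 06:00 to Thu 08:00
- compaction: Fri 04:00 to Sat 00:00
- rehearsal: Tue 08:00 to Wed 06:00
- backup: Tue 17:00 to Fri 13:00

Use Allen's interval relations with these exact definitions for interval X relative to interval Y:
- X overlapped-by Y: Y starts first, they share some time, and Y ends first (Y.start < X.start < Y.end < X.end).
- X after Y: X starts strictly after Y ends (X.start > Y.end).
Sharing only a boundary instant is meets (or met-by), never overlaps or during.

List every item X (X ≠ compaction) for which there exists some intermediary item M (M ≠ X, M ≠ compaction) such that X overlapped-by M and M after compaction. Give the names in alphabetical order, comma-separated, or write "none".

design_review

Target compaction = [Fri 04:00, Sat 00:00].
Intermediaries M with M after compaction: design_review, load_test, onboarding.
Via design_review — items with X overlapped-by design_review: none.
Via load_test — items with X overlapped-by load_test: design_review.
Via onboarding — items with X overlapped-by onboarding: none.
Union: design_review.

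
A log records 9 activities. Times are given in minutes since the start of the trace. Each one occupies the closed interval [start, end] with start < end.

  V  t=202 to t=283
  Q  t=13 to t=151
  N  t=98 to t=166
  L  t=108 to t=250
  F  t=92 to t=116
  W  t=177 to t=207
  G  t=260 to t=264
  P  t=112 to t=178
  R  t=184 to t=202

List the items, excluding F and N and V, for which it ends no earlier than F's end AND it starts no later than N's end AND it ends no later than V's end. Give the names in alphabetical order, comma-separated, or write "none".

Conditions: its end is no earlier than F's end (X.end >= t=116) AND its start is no later than N's end (X.start <= t=166) AND its end is no later than V's end (X.end <= t=283).
G: end t=264 >= t=116? ✓; start t=260 <= t=166? ✗; end t=264 <= t=283? ✓ → no.
L: end t=250 >= t=116? ✓; start t=108 <= t=166? ✓; end t=250 <= t=283? ✓ → yes.
P: end t=178 >= t=116? ✓; start t=112 <= t=166? ✓; end t=178 <= t=283? ✓ → yes.
Q: end t=151 >= t=116? ✓; start t=13 <= t=166? ✓; end t=151 <= t=283? ✓ → yes.
R: end t=202 >= t=116? ✓; start t=184 <= t=166? ✗; end t=202 <= t=283? ✓ → no.
W: end t=207 >= t=116? ✓; start t=177 <= t=166? ✗; end t=207 <= t=283? ✓ → no.
Result: L, P, Q.

L, P, Q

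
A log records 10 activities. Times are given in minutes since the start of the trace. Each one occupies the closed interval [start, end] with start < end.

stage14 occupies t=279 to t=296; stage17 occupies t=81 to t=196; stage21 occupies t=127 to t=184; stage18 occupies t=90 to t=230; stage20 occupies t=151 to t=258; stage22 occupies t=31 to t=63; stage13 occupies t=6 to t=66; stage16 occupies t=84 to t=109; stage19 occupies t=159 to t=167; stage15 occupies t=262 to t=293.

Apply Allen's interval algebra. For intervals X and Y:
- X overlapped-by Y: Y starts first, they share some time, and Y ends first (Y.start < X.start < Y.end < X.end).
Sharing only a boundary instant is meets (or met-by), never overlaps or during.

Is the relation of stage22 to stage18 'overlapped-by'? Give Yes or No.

No

stage22 = [t=31, t=63], stage18 = [t=90, t=230].
Actual relation of stage22 to stage18: before.
Asked whether 'overlapped-by' holds → No.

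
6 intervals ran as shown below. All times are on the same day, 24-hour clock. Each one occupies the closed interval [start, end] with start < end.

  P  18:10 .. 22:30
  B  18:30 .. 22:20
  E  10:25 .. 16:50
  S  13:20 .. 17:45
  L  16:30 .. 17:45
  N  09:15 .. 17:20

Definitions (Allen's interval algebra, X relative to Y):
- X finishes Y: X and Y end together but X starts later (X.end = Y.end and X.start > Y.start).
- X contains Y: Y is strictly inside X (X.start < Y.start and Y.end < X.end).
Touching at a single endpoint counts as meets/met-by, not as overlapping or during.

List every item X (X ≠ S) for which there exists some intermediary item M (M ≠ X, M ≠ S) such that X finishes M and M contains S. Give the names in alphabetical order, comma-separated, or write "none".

Target S = [13:20, 17:45].
Intermediaries M with M contains S: none.
Union: none.

none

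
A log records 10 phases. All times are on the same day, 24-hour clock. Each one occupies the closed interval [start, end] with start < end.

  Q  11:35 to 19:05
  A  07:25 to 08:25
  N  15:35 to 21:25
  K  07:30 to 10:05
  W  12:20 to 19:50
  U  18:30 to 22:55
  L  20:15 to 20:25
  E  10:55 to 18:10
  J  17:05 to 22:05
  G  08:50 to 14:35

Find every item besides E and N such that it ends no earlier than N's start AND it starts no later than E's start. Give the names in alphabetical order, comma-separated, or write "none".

Conditions: its end is no earlier than N's start (X.end >= 15:35) AND its start is no later than E's start (X.start <= 10:55).
A: end 08:25 >= 15:35? ✗; start 07:25 <= 10:55? ✓ → no.
G: end 14:35 >= 15:35? ✗; start 08:50 <= 10:55? ✓ → no.
J: end 22:05 >= 15:35? ✓; start 17:05 <= 10:55? ✗ → no.
K: end 10:05 >= 15:35? ✗; start 07:30 <= 10:55? ✓ → no.
L: end 20:25 >= 15:35? ✓; start 20:15 <= 10:55? ✗ → no.
Q: end 19:05 >= 15:35? ✓; start 11:35 <= 10:55? ✗ → no.
U: end 22:55 >= 15:35? ✓; start 18:30 <= 10:55? ✗ → no.
W: end 19:50 >= 15:35? ✓; start 12:20 <= 10:55? ✗ → no.
Result: none.

none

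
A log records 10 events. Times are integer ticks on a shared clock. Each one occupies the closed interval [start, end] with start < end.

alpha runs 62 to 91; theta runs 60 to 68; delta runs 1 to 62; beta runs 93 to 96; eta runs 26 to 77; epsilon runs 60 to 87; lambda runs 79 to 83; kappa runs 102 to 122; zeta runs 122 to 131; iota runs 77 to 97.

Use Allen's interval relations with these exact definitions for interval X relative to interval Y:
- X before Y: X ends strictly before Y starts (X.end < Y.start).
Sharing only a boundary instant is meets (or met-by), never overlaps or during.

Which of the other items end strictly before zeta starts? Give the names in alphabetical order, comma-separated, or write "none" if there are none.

alpha, beta, delta, epsilon, eta, iota, lambda, theta

Target zeta = [122, 131].
alpha [62, 91] → before → yes.
beta [93, 96] → before → yes.
delta [1, 62] → before → yes.
epsilon [60, 87] → before → yes.
eta [26, 77] → before → yes.
iota [77, 97] → before → yes.
kappa [102, 122] → meets → no.
lambda [79, 83] → before → yes.
theta [60, 68] → before → yes.
Result: alpha, beta, delta, epsilon, eta, iota, lambda, theta.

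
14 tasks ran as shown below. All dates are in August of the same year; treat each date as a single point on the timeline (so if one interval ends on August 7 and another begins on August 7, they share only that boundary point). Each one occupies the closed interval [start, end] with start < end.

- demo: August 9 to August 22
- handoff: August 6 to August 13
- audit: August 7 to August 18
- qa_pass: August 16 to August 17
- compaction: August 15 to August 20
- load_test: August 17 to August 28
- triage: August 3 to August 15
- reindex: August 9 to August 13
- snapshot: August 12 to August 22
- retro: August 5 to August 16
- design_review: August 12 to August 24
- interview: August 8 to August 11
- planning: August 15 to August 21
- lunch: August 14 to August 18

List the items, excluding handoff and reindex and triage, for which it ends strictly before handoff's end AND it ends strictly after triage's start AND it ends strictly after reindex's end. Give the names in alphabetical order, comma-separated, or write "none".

Conditions: its end is strictly before handoff's end (X.end < August 13) AND its end is strictly after triage's start (X.end > August 3) AND its end is strictly after reindex's end (X.end > August 13).
audit: end August 18 < August 13? ✗; end August 18 > August 3? ✓; end August 18 > August 13? ✓ → no.
compaction: end August 20 < August 13? ✗; end August 20 > August 3? ✓; end August 20 > August 13? ✓ → no.
demo: end August 22 < August 13? ✗; end August 22 > August 3? ✓; end August 22 > August 13? ✓ → no.
design_review: end August 24 < August 13? ✗; end August 24 > August 3? ✓; end August 24 > August 13? ✓ → no.
interview: end August 11 < August 13? ✓; end August 11 > August 3? ✓; end August 11 > August 13? ✗ → no.
load_test: end August 28 < August 13? ✗; end August 28 > August 3? ✓; end August 28 > August 13? ✓ → no.
lunch: end August 18 < August 13? ✗; end August 18 > August 3? ✓; end August 18 > August 13? ✓ → no.
planning: end August 21 < August 13? ✗; end August 21 > August 3? ✓; end August 21 > August 13? ✓ → no.
qa_pass: end August 17 < August 13? ✗; end August 17 > August 3? ✓; end August 17 > August 13? ✓ → no.
retro: end August 16 < August 13? ✗; end August 16 > August 3? ✓; end August 16 > August 13? ✓ → no.
snapshot: end August 22 < August 13? ✗; end August 22 > August 3? ✓; end August 22 > August 13? ✓ → no.
Result: none.

none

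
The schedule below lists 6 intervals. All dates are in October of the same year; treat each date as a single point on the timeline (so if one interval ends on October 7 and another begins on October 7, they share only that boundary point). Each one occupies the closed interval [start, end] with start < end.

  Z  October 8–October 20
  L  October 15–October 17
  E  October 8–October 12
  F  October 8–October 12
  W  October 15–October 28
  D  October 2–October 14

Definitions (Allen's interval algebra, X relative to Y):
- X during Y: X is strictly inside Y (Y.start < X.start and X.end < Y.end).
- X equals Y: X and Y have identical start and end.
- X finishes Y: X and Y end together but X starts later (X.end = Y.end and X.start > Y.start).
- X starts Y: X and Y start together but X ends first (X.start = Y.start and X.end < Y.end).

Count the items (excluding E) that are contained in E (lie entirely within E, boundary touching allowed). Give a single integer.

1

Target E = [October 8, October 12].
D [October 2, October 14] → contains → no.
F [October 8, October 12] → equals → counts.
L [October 15, October 17] → after → no.
W [October 15, October 28] → after → no.
Z [October 8, October 20] → started-by → no.
Total: 1.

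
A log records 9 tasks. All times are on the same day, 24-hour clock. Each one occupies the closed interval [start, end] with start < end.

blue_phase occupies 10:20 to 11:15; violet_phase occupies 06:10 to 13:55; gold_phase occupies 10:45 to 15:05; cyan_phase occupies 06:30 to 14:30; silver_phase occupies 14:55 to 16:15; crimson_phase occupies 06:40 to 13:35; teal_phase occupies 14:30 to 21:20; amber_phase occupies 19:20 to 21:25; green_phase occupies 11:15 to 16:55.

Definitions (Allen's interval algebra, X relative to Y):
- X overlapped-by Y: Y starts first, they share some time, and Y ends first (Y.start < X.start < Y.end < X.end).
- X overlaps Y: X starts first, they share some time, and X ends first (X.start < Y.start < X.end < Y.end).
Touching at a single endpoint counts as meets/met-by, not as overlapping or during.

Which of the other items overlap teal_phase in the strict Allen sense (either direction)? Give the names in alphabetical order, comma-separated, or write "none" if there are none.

amber_phase, gold_phase, green_phase

Target teal_phase = [14:30, 21:20].
amber_phase [19:20, 21:25] → overlapped-by → yes.
blue_phase [10:20, 11:15] → before → no.
crimson_phase [06:40, 13:35] → before → no.
cyan_phase [06:30, 14:30] → meets → no.
gold_phase [10:45, 15:05] → overlaps → yes.
green_phase [11:15, 16:55] → overlaps → yes.
silver_phase [14:55, 16:15] → during → no.
violet_phase [06:10, 13:55] → before → no.
Result: amber_phase, gold_phase, green_phase.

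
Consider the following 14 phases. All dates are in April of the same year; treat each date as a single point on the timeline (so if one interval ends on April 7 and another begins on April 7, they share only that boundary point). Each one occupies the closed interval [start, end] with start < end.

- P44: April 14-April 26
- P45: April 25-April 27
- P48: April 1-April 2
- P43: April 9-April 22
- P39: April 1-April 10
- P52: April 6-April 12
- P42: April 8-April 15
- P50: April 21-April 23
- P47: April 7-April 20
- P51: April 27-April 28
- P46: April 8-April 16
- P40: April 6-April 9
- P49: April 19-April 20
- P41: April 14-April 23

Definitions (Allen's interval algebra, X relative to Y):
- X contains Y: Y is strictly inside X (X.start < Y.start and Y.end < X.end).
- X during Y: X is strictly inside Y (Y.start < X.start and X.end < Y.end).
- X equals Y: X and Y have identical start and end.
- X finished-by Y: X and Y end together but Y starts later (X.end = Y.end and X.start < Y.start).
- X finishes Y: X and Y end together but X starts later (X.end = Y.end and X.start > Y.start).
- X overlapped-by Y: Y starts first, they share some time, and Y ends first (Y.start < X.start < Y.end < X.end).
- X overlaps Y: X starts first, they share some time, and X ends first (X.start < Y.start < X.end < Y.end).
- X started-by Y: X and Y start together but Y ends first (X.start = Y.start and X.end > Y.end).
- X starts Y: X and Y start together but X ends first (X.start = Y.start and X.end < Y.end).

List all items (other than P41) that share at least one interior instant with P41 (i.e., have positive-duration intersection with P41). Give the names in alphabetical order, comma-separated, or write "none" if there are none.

Target P41 = [April 14, April 23].
P39 [April 1, April 10] → before → no.
P40 [April 6, April 9] → before → no.
P42 [April 8, April 15] → overlaps → yes.
P43 [April 9, April 22] → overlaps → yes.
P44 [April 14, April 26] → started-by → yes.
P45 [April 25, April 27] → after → no.
P46 [April 8, April 16] → overlaps → yes.
P47 [April 7, April 20] → overlaps → yes.
P48 [April 1, April 2] → before → no.
P49 [April 19, April 20] → during → yes.
P50 [April 21, April 23] → finishes → yes.
P51 [April 27, April 28] → after → no.
P52 [April 6, April 12] → before → no.
Result: P42, P43, P44, P46, P47, P49, P50.

P42, P43, P44, P46, P47, P49, P50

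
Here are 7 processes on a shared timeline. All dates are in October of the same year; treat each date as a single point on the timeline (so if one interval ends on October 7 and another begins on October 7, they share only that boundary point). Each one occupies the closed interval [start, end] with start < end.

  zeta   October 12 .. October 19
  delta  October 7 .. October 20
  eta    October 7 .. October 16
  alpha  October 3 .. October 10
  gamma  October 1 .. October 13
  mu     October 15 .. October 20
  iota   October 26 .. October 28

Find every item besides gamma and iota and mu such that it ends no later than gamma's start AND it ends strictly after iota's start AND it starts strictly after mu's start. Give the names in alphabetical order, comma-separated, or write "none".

Conditions: its end is no later than gamma's start (X.end <= October 1) AND its end is strictly after iota's start (X.end > October 26) AND its start is strictly after mu's start (X.start > October 15).
alpha: end October 10 <= October 1? ✗; end October 10 > October 26? ✗; start October 3 > October 15? ✗ → no.
delta: end October 20 <= October 1? ✗; end October 20 > October 26? ✗; start October 7 > October 15? ✗ → no.
eta: end October 16 <= October 1? ✗; end October 16 > October 26? ✗; start October 7 > October 15? ✗ → no.
zeta: end October 19 <= October 1? ✗; end October 19 > October 26? ✗; start October 12 > October 15? ✗ → no.
Result: none.

none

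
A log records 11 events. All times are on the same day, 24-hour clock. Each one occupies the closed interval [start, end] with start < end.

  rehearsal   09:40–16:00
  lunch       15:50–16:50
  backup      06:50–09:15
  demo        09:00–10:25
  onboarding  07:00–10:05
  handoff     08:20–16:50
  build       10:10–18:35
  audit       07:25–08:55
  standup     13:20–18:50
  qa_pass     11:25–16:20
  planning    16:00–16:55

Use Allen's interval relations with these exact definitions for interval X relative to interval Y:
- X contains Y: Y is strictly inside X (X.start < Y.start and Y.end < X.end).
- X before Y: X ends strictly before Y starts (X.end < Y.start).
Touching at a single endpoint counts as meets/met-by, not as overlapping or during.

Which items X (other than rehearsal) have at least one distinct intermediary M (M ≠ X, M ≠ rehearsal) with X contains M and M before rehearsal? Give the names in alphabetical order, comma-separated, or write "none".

backup, onboarding

Target rehearsal = [09:40, 16:00].
Intermediaries M with M before rehearsal: audit, backup.
Via audit — items with X contains audit: backup, onboarding.
Via backup — items with X contains backup: none.
Union: backup, onboarding.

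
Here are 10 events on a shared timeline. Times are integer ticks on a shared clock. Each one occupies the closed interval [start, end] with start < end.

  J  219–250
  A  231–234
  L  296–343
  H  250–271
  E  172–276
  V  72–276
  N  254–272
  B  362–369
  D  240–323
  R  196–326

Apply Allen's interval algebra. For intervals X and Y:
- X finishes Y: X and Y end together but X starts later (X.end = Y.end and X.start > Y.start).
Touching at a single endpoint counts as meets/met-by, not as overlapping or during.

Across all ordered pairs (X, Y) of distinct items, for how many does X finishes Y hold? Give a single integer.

Checking all 90 ordered pairs for relation 'finishes'; matching pairs in alphabetical order:
(E, V): E finishes V ✓
Count: 1.

1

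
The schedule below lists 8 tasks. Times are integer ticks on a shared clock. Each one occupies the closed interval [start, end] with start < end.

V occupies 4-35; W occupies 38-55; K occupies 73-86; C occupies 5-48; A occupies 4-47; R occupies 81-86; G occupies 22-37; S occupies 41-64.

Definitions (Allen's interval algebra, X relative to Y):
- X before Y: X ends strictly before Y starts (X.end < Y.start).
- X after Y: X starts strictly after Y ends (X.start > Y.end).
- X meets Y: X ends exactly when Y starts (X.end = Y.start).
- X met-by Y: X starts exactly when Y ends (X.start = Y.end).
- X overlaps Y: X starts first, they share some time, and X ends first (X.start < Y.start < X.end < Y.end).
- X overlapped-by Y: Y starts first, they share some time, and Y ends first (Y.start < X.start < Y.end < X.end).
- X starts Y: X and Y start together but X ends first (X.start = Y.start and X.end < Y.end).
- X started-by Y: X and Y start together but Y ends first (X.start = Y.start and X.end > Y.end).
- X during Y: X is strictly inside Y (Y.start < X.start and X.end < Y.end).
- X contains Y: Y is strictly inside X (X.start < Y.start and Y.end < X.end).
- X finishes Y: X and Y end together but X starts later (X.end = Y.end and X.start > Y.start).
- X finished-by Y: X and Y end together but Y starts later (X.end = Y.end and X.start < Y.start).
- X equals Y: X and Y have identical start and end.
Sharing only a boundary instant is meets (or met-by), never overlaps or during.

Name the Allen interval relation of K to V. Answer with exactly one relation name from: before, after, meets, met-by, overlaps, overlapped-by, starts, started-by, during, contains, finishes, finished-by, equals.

after

K = [73, 86]; V = [4, 35].
Compare endpoints: K.start > V.start, K.start > V.end, K.end > V.start, K.end > V.end.
That pattern is 'after'.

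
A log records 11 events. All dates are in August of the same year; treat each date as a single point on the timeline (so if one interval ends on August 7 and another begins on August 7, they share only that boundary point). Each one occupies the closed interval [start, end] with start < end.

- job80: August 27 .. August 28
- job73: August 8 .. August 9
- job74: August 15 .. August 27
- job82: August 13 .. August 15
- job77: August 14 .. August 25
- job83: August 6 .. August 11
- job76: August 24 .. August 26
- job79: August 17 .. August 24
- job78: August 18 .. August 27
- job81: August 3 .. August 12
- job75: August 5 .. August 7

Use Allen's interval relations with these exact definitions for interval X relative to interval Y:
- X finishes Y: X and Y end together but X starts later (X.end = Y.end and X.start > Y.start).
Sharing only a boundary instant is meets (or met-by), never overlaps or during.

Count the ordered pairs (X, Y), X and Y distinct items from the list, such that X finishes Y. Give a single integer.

1

Checking all 110 ordered pairs for relation 'finishes'; matching pairs in alphabetical order:
(job78, job74): job78 finishes job74 ✓
Count: 1.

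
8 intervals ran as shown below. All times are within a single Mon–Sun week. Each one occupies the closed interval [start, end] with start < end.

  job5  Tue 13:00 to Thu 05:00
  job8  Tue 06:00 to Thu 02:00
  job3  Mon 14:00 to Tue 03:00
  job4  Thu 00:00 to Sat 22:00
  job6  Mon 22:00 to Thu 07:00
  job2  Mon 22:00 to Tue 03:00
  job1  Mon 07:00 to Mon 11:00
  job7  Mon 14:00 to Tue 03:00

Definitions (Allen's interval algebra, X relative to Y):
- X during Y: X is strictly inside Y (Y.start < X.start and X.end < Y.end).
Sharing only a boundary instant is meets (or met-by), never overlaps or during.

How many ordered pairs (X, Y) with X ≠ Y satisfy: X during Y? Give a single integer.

Checking all 56 ordered pairs for relation 'during'; matching pairs in alphabetical order:
(job5, job6): job5 during job6 ✓
(job8, job6): job8 during job6 ✓
Count: 2.

2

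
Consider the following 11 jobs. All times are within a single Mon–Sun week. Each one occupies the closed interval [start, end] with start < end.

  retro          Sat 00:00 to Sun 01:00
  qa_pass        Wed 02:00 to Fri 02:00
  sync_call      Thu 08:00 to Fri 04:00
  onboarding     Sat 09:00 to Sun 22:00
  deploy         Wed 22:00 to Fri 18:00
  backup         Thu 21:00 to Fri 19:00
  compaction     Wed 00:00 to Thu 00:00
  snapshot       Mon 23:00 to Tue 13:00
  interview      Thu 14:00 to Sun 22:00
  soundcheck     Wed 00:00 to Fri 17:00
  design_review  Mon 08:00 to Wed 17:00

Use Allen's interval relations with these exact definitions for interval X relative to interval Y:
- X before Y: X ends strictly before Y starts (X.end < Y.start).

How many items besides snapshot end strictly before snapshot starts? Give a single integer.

0

Target snapshot = [Mon 23:00, Tue 13:00].
backup [Thu 21:00, Fri 19:00] → after → no.
compaction [Wed 00:00, Thu 00:00] → after → no.
deploy [Wed 22:00, Fri 18:00] → after → no.
design_review [Mon 08:00, Wed 17:00] → contains → no.
interview [Thu 14:00, Sun 22:00] → after → no.
onboarding [Sat 09:00, Sun 22:00] → after → no.
qa_pass [Wed 02:00, Fri 02:00] → after → no.
retro [Sat 00:00, Sun 01:00] → after → no.
soundcheck [Wed 00:00, Fri 17:00] → after → no.
sync_call [Thu 08:00, Fri 04:00] → after → no.
Total: 0.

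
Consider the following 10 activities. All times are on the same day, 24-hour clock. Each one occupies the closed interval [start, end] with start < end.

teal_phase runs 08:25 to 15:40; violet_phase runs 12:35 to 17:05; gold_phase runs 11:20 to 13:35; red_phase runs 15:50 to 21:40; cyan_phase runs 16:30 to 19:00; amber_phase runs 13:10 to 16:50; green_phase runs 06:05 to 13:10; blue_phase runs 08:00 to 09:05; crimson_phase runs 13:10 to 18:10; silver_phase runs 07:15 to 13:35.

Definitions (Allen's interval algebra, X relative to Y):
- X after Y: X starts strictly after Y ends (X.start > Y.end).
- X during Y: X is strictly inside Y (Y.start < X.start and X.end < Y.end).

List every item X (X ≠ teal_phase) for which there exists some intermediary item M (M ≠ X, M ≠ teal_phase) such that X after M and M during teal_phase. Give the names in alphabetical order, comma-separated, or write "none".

cyan_phase, red_phase

Target teal_phase = [08:25, 15:40].
Intermediaries M with M during teal_phase: gold_phase.
Via gold_phase — items with X after gold_phase: cyan_phase, red_phase.
Union: cyan_phase, red_phase.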